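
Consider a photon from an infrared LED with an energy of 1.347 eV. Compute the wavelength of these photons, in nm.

Use h = 6.62607015e-34 J·s, c = 2.99792458e8 m/s, 1 eV = 1.602176634e-19 J.
First convert: E = 1.347 eV = 2.1581e-19 J.
Since λ = hc/E for a photon, λ = 9.204e-7 m.
Converting to nm: λ = 920.4 nm ≈ 920 nm.

920 nm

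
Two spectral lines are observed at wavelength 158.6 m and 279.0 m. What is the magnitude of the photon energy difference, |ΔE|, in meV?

3.37 × 10^-6 meV

Using E = hc/λ: E₁ = 1.2525 × 10^-27 J, E₂ = 7.1199 × 10^-28 J.
|ΔE| = |1.2525 × 10^-27 − 7.1199 × 10^-28| = 5.41 × 10^-28 J = 3.37 × 10^-6 meV.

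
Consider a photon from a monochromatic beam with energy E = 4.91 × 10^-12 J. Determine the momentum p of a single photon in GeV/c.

0.0306 GeV/c

Take c = 2.99792458 × 10^8 m/s, 1 eV = 1.602176634 × 10^-19 J.
Apply p = E/c: p = 1.638 × 10^-20 kg·m/s.
Converting to GeV/c: p = 0.03065 GeV/c ≈ 0.0306 GeV/c.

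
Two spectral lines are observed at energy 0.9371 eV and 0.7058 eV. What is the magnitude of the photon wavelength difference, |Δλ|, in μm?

Using λ = hc/E: λ₁ = 1.3231e-6 m, λ₂ = 1.7566e-6 m.
|Δλ| = |1.3231e-6 − 1.7566e-6| = 4.34e-7 m = 0.434 μm.

0.434 μm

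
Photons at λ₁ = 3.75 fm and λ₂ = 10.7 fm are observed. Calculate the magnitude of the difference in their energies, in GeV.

Using E = hc/λ: E₁ = 5.297 × 10^-11 J, E₂ = 1.856 × 10^-11 J.
|ΔE| = |5.297 × 10^-11 − 1.856 × 10^-11| = 3.44 × 10^-11 J = 0.215 GeV.

0.215 GeV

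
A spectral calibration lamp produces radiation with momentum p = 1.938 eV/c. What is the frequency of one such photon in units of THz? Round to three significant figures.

Take h = 6.62607015 × 10^-34 J·s, c = 2.99792458 × 10^8 m/s, 1 eV = 1.602176634 × 10^-19 J.
In SI units: p = 1.938 eV/c = 1.0357 × 10^-27 kg·m/s.
The photon relation is f = pc/h, giving f = 4.686 × 10^14 Hz.
Converting to THz: f = 468.6 THz ≈ 469 THz.

469 THz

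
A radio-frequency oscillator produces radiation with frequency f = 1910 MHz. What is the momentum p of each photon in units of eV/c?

7.90·10^-6 eV/c

In SI units: f = 1910 MHz = 1.91·10^9 Hz.
For a photon p = hf/c, so p = 4.222·10^-33 kg·m/s.
Converting to eV/c: p = 7.899·10^-6 eV/c ≈ 7.90·10^-6 eV/c.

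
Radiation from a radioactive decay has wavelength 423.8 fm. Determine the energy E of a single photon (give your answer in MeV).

(h = 6.62607015·10^-34 J·s, c = 2.99792458·10^8 m/s, 1 eV = 1.602176634·10^-19 J.)
Convert to SI: λ = 423.8 fm = 4.238·10^-13 m.
For a photon E = hc/λ, so E = 4.687·10^-13 J.
Converting to MeV: E = 2.926 MeV ≈ 2.93 MeV.

2.93 MeV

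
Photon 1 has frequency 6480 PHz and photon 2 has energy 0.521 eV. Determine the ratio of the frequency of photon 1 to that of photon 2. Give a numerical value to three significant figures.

f_1 = 6.480 × 10^18 Hz (from frequency = 6480 PHz, via f given directly).
f_2 = 1.260 × 10^14 Hz (from energy = 0.521 eV, via f = E/h).
Ratio = 6.480 × 10^18 / 1.260 × 10^14 = 5.14 × 10^4.

5.14 × 10^4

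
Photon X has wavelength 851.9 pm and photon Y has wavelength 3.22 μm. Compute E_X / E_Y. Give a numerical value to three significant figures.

3780

E_X = 2.332 × 10^-16 J (from wavelength = 851.9 pm, via E = hc/λ).
E_Y = 6.169 × 10^-20 J (from wavelength = 3.22 μm, via E = hc/λ).
Ratio = 2.332 × 10^-16 / 6.169 × 10^-20 = 3780.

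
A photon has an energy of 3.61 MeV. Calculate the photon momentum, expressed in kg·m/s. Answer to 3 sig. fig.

Convert to SI: E = 3.61 MeV = 5.7839 × 10^-13 J.
Since p = E/c for a photon, p = 1.929 × 10^-21 kg·m/s.
So p ≈ 1.93 × 10^-21 kg·m/s.

1.93 × 10^-21 kg·m/s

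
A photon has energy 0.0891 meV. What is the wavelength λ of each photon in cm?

First convert: E = 0.0891 meV = 1.4275e-23 J.
Since λ = hc/E for a photon, λ = 0.01392 m.
Converting to cm: λ = 1.392 cm ≈ 1.39 cm.

1.39 cm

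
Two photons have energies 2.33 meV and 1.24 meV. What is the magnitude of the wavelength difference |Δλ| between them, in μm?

Using λ = hc/E: λ₁ = 5.321e-4 m, λ₂ = 9.999e-4 m.
|Δλ| = |5.321e-4 − 9.999e-4| = 4.68e-4 m = 468 μm.

468 μm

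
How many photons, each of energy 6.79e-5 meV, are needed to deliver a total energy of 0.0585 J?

Per-photon energy: E = 1.088e-26 J (from energy = 6.79e-5 meV).
N = E_total / E_photon = 0.0585 J / 1.088e-26 J = 5.38e24.

5.38e24 photons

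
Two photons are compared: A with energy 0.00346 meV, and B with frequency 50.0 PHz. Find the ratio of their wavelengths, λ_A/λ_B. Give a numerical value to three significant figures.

λ_A = 0.3583 m (from energy = 0.00346 meV, via λ = hc/E).
λ_B = 5.996 × 10^-9 m (from frequency = 50.0 PHz, via λ = c/f).
Ratio = 0.3583 / 5.996 × 10^-9 = 5.98 × 10^7.

5.98 × 10^7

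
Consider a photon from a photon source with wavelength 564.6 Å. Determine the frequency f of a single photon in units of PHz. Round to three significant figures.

Use c = 2.99792458 × 10^8 m/s.
First convert: λ = 564.6 Å = 5.646 × 10^-8 m.
Apply f = c/λ: f = 5.310 × 10^15 Hz.
Converting to PHz: f = 5.310 PHz ≈ 5.31 PHz.

5.31 PHz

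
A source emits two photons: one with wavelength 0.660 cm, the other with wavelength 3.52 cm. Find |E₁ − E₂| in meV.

Using E = hc/λ: E₁ = 3.010e-23 J, E₂ = 5.643e-24 J.
|ΔE| = |3.010e-23 − 5.643e-24| = 2.45e-23 J = 0.153 meV.

0.153 meV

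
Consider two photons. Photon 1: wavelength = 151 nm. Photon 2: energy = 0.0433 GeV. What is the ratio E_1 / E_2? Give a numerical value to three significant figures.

1.90e-7

E_1 = 1.316e-18 J (from wavelength = 151 nm, via E = hc/λ).
E_2 = 6.937e-12 J (from energy = 0.0433 GeV, via E given directly).
Ratio = 1.316e-18 / 6.937e-12 = 1.90e-7.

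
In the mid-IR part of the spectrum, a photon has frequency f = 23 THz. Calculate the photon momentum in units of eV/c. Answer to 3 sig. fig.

0.0951 eV/c

Convert to SI: f = 23 THz = 2.3e13 Hz.
Apply p = hf/c: p = 5.084e-29 kg·m/s.
Converting to eV/c: p = 0.09512 eV/c ≈ 0.0951 eV/c.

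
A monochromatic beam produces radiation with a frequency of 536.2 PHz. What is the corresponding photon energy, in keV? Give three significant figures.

Take h = 6.62607015 × 10^-34 J·s, 1 eV = 1.602176634 × 10^-19 J.
In SI units: f = 536.2 PHz = 5.362 × 10^17 Hz.
Since E = hf for a photon, E = 3.553 × 10^-16 J.
Converting to keV: E = 2.218 keV ≈ 2.22 keV.

2.22 keV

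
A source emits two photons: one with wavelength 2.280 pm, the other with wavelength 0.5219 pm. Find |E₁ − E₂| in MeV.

1.83 MeV

Using E = hc/λ: E₁ = 8.7125 × 10^-14 J, E₂ = 3.8062 × 10^-13 J.
|ΔE| = |8.7125 × 10^-14 − 3.8062 × 10^-13| = 2.93 × 10^-13 J = 1.83 MeV.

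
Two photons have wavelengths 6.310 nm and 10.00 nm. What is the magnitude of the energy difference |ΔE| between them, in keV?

Using E = hc/λ: E₁ = 3.1481 × 10^-17 J, E₂ = 1.9864 × 10^-17 J.
|ΔE| = |3.1481 × 10^-17 − 1.9864 × 10^-17| = 1.16 × 10^-17 J = 0.0725 keV.

0.0725 keV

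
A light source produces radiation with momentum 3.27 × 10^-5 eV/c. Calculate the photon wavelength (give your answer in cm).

3.79 cm

(h = 6.62607015 × 10^-34 J·s, c = 2.99792458 × 10^8 m/s, 1 eV = 1.602176634 × 10^-19 J.)
First convert: p = 3.27 × 10^-5 eV/c = 1.7476 × 10^-32 kg·m/s.
For a photon λ = h/p, so λ = 0.03792 m.
Converting to cm: λ = 3.792 cm ≈ 3.79 cm.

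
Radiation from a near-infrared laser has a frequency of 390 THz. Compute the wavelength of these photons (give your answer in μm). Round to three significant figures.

(c = 2.99792458e8 m/s.)
In SI units: f = 390 THz = 3.9e14 Hz.
Since λ = c/f for a photon, λ = 7.687e-7 m.
Converting to μm: λ = 0.7687 μm ≈ 0.769 μm.

0.769 μm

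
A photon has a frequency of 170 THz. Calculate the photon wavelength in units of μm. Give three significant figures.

First convert: f = 170 THz = 1.7e14 Hz.
Since λ = c/f for a photon, λ = 1.763e-6 m.
Converting to μm: λ = 1.763 μm ≈ 1.76 μm.

1.76 μm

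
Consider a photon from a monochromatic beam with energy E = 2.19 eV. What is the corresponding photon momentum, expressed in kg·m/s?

(c = 2.99792458e8 m/s, 1 eV = 1.602176634e-19 J.)
In SI units: E = 2.19 eV = 3.5088e-19 J.
Apply p = E/c: p = 1.170e-27 kg·m/s.
So p ≈ 1.17e-27 kg·m/s.

1.17e-27 kg·m/s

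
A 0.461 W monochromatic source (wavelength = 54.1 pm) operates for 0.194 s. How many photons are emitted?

2.44 × 10^13 photons

Total energy: E_total = P·t = 0.461 × 0.194 = 0.08943 J.
Per-photon energy: E = 3.672 × 10^-15 J.
N = E_total / E_photon = 2.44 × 10^13.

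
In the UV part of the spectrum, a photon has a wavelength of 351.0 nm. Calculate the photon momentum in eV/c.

3.53 eV/c

Convert to SI: λ = 351.0 nm = 3.510 × 10^-7 m.
Apply p = h/λ: p = 1.888 × 10^-27 kg·m/s.
Converting to eV/c: p = 3.532 eV/c ≈ 3.53 eV/c.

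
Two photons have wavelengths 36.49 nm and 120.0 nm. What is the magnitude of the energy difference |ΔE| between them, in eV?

23.6 eV

Using E = hc/λ: E₁ = 5.4438 × 10^-18 J, E₂ = 1.6554 × 10^-18 J.
|ΔE| = |5.4438 × 10^-18 − 1.6554 × 10^-18| = 3.79 × 10^-18 J = 23.6 eV.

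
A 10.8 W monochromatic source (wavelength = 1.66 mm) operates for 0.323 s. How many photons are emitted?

Total energy: E_total = P·t = 10.8 × 0.323 = 3.488 J.
Per-photon energy: E = 1.197e-22 J.
N = E_total / E_photon = 2.92e22.

2.92e22 photons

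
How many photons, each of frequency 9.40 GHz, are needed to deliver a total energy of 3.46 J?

5.56 × 10^23 photons

Per-photon energy: E = 6.229 × 10^-24 J (from frequency = 9.40 GHz).
N = E_total / E_photon = 3.46 J / 6.229 × 10^-24 J = 5.56 × 10^23.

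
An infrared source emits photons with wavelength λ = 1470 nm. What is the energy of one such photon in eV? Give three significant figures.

0.843 eV

Convert to SI: λ = 1470 nm = 1.47e-6 m.
Apply E = hc/λ: E = 1.351e-19 J.
Converting to eV: E = 0.8434 eV ≈ 0.843 eV.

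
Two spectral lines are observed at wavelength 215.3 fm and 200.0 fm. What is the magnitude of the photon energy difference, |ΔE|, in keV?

441 keV

Using E = hc/λ: E₁ = 9.2264 × 10^-13 J, E₂ = 9.9322 × 10^-13 J.
|ΔE| = |9.2264 × 10^-13 − 9.9322 × 10^-13| = 7.06 × 10^-14 J = 441 keV.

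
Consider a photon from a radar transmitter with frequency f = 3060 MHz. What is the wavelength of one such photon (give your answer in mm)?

(c = 2.99792458·10^8 m/s.)
In SI units: f = 3060 MHz = 3.06·10^9 Hz.
For a photon λ = c/f, so λ = 0.09797 m.
Converting to mm: λ = 97.97 mm ≈ 98.0 mm.

98.0 mm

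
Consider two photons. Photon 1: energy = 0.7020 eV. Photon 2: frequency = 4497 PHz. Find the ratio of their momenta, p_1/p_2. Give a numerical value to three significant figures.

p_1 = 3.752 × 10^-28 kg·m/s (from energy = 0.7020 eV, via p = E/c).
p_2 = 9.939 × 10^-24 kg·m/s (from frequency = 4497 PHz, via p = hf/c).
Ratio = 3.752 × 10^-28 / 9.939 × 10^-24 = 3.77 × 10^-5.

3.77 × 10^-5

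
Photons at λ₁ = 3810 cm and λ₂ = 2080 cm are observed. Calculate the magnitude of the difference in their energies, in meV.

2.71 × 10^-5 meV

Using E = hc/λ: E₁ = 5.214 × 10^-27 J, E₂ = 9.550 × 10^-27 J.
|ΔE| = |5.214 × 10^-27 − 9.550 × 10^-27| = 4.34 × 10^-27 J = 2.71 × 10^-5 meV.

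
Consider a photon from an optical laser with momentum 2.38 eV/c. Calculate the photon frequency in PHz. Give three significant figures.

Convert to SI: p = 2.38 eV/c = 1.2719 × 10^-27 kg·m/s.
For a photon f = pc/h, so f = 5.755 × 10^14 Hz.
Converting to PHz: f = 0.5755 PHz ≈ 0.575 PHz.

0.575 PHz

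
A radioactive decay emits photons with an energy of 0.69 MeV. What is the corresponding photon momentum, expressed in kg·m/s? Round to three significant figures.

Take c = 2.99792458e8 m/s, 1 eV = 1.602176634e-19 J.
In SI units: E = 0.69 MeV = 1.1055e-13 J.
The photon relation is p = E/c, giving p = 3.688e-22 kg·m/s.
So p ≈ 3.69e-22 kg·m/s.

3.69e-22 kg·m/s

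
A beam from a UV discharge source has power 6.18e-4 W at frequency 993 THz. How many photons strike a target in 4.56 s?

Total energy: E_total = P·t = 6.18e-4 × 4.56 = 0.002818 J.
Per-photon energy: E = 6.580e-19 J.
N = E_total / E_photon = 4.28e15.

4.28e15 photons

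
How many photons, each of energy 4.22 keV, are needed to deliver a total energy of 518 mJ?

Per-photon energy: E = 6.761e-16 J (from energy = 4.22 keV).
N = E_total / E_photon = 0.518 J / 6.761e-16 J = 7.66e14.

7.66e14 photons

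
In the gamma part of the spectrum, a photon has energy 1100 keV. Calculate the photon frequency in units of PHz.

2.66e5 PHz

Use h = 6.62607015e-34 J·s, 1 eV = 1.602176634e-19 J.
In SI units: E = 1100 keV = 1.7624e-13 J.
Apply f = E/h: f = 2.660e20 Hz.
Converting to PHz: f = 266000 PHz ≈ 2.66e5 PHz.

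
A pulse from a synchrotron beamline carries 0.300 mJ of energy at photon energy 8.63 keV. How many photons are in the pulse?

2.17e11 photons

Per-photon energy: E = 1.383e-15 J (from energy = 8.63 keV).
N = E_total / E_photon = 3.00e-4 J / 1.383e-15 J = 2.17e11.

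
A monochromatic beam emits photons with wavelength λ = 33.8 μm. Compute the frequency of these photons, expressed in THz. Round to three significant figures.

(c = 2.99792458·10^8 m/s.)
First convert: λ = 33.8 μm = 3.38·10^-5 m.
Since f = c/λ for a photon, f = 8.870·10^12 Hz.
Converting to THz: f = 8.870 THz ≈ 8.87 THz.

8.87 THz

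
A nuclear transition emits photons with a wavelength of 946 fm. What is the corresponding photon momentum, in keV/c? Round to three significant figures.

1310 keV/c

In SI units: λ = 946 fm = 9.46 × 10^-13 m.
Apply p = h/λ: p = 7.004 × 10^-22 kg·m/s.
Converting to keV/c: p = 1311 keV/c ≈ 1310 keV/c.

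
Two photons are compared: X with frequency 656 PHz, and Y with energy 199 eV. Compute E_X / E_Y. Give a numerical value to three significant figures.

E_X = 4.347 × 10^-16 J (from frequency = 656 PHz, via E = hf).
E_Y = 3.188 × 10^-17 J (from energy = 199 eV, via E given directly).
Ratio = 4.347 × 10^-16 / 3.188 × 10^-17 = 13.6.

13.6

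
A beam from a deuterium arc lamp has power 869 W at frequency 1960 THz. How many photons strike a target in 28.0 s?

1.87 × 10^22 photons

Total energy: E_total = P·t = 869 × 28.0 = 24330 J.
Per-photon energy: E = 1.299 × 10^-18 J.
N = E_total / E_photon = 1.87 × 10^22.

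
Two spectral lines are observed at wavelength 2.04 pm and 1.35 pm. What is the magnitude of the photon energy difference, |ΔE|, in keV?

311 keV

Using E = hc/λ: E₁ = 9.737 × 10^-14 J, E₂ = 1.471 × 10^-13 J.
|ΔE| = |9.737 × 10^-14 − 1.471 × 10^-13| = 4.98 × 10^-14 J = 311 keV.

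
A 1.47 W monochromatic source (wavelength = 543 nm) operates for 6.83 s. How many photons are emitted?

2.74e19 photons

Total energy: E_total = P·t = 1.47 × 6.83 = 10.04 J.
Per-photon energy: E = 3.658e-19 J.
N = E_total / E_photon = 2.74e19.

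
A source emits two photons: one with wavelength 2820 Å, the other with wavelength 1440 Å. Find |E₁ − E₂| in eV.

Using E = hc/λ: E₁ = 7.044·10^-19 J, E₂ = 1.379·10^-18 J.
|ΔE| = |7.044·10^-19 − 1.379·10^-18| = 6.75·10^-19 J = 4.21 eV.

4.21 eV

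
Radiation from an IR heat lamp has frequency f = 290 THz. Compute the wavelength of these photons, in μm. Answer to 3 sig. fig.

(c = 2.99792458e8 m/s.)
Convert to SI: f = 290 THz = 2.9e14 Hz.
Apply λ = c/f: λ = 1.034e-6 m.
Converting to μm: λ = 1.034 μm ≈ 1.03 μm.

1.03 μm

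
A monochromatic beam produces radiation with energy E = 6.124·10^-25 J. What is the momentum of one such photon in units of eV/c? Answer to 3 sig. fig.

3.82·10^-6 eV/c

Apply p = E/c: p = 2.043·10^-33 kg·m/s.
Converting to eV/c: p = 3.822·10^-6 eV/c ≈ 3.82·10^-6 eV/c.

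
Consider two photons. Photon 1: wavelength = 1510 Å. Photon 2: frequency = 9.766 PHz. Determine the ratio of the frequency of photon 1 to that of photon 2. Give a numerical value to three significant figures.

f_1 = 1.985e15 Hz (from wavelength = 1510 Å, via f = c/λ).
f_2 = 9.766e15 Hz (from frequency = 9.766 PHz, via f given directly).
Ratio = 1.985e15 / 9.766e15 = 0.203.

0.203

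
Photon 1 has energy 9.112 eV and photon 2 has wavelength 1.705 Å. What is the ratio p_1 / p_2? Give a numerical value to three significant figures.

1.25·10^-3

p_1 = 4.870·10^-27 kg·m/s (from energy = 9.112 eV, via p = E/c).
p_2 = 3.886·10^-24 kg·m/s (from wavelength = 1.705 Å, via p = h/λ).
Ratio = 4.870·10^-27 / 3.886·10^-24 = 1.25·10^-3.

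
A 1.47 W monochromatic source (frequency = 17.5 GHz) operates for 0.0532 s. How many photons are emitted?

Total energy: E_total = P·t = 1.47 × 0.0532 = 0.07820 J.
Per-photon energy: E = 1.160e-23 J.
N = E_total / E_photon = 6.74e21.

6.74e21 photons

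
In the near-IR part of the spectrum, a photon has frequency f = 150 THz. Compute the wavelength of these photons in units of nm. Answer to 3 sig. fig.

First convert: f = 150 THz = 1.5·10^14 Hz.
For a photon λ = c/f, so λ = 1.999·10^-6 m.
Converting to nm: λ = 1999 nm ≈ 2000 nm.

2000 nm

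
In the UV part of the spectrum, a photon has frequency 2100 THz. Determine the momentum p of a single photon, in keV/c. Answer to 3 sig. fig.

8.68 × 10^-3 keV/c

Take h = 6.62607015 × 10^-34 J·s, c = 2.99792458 × 10^8 m/s, 1 eV = 1.602176634 × 10^-19 J.
First convert: f = 2100 THz = 2.1 × 10^15 Hz.
Apply p = hf/c: p = 4.641 × 10^-27 kg·m/s.
Converting to keV/c: p = 0.008685 keV/c ≈ 8.68 × 10^-3 keV/c.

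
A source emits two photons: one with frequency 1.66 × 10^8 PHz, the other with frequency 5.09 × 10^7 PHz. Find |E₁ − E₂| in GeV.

Using E = hf: E₁ = 1.100 × 10^-10 J, E₂ = 3.373 × 10^-11 J.
|ΔE| = |1.100 × 10^-10 − 3.373 × 10^-11| = 7.63 × 10^-11 J = 0.476 GeV.

0.476 GeV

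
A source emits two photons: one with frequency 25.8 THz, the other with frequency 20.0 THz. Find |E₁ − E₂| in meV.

Using E = hf: E₁ = 1.710 × 10^-20 J, E₂ = 1.325 × 10^-20 J.
|ΔE| = |1.710 × 10^-20 − 1.325 × 10^-20| = 3.84 × 10^-21 J = 24.0 meV.

24.0 meV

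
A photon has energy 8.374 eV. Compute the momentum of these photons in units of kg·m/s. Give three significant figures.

4.48e-27 kg·m/s

In SI units: E = 8.374 eV = 1.3417e-18 J.
Since p = E/c for a photon, p = 4.475e-27 kg·m/s.
So p ≈ 4.48e-27 kg·m/s.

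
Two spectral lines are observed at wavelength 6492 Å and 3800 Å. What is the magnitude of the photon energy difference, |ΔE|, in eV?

Using E = hc/λ: E₁ = 3.0598e-19 J, E₂ = 5.2275e-19 J.
|ΔE| = |3.0598e-19 − 5.2275e-19| = 2.17e-19 J = 1.35 eV.

1.35 eV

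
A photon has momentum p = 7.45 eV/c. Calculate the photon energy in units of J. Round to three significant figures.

Take c = 2.99792458 × 10^8 m/s, 1 eV = 1.602176634 × 10^-19 J.
First convert: p = 7.45 eV/c = 3.9815 × 10^-27 kg·m/s.
The photon relation is E = pc, giving E = 1.194 × 10^-18 J.
So E ≈ 1.19 × 10^-18 J.

1.19 × 10^-18 J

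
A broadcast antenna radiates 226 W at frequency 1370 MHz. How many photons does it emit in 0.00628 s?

Total energy: E_total = P·t = 226 × 0.00628 = 1.419 J.
Per-photon energy: E = 9.078 × 10^-25 J.
N = E_total / E_photon = 1.56 × 10^24.

1.56 × 10^24 photons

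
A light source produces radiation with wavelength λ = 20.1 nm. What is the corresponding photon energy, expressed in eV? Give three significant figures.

61.7 eV

In SI units: λ = 20.1 nm = 2.01 × 10^-8 m.
For a photon E = hc/λ, so E = 9.883 × 10^-18 J.
Converting to eV: E = 61.68 eV ≈ 61.7 eV.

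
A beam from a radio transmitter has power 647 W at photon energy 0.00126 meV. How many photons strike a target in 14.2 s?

4.55e28 photons

Total energy: E_total = P·t = 647 × 14.2 = 9187 J.
Per-photon energy: E = 2.019e-25 J.
N = E_total / E_photon = 4.55e28.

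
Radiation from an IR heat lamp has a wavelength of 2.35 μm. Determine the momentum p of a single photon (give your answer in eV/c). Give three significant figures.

Use h = 6.62607015e-34 J·s, c = 2.99792458e8 m/s, 1 eV = 1.602176634e-19 J.
First convert: λ = 2.35 μm = 2.35e-6 m.
For a photon p = h/λ, so p = 2.820e-28 kg·m/s.
Converting to eV/c: p = 0.5276 eV/c ≈ 0.528 eV/c.

0.528 eV/c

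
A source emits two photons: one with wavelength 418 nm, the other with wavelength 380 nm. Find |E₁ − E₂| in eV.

Using E = hc/λ: E₁ = 4.752·10^-19 J, E₂ = 5.227·10^-19 J.
|ΔE| = |4.752·10^-19 − 5.227·10^-19| = 4.75·10^-20 J = 0.297 eV.

0.297 eV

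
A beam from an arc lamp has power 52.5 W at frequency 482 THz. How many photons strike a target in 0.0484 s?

7.96e18 photons

Total energy: E_total = P·t = 52.5 × 0.0484 = 2.541 J.
Per-photon energy: E = 3.194e-19 J.
N = E_total / E_photon = 7.96e18.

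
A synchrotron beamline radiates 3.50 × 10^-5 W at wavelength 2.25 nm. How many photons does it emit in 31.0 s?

1.23 × 10^13 photons

Total energy: E_total = P·t = 3.50 × 10^-5 × 31.0 = 0.001085 J.
Per-photon energy: E = 8.829 × 10^-17 J.
N = E_total / E_photon = 1.23 × 10^13.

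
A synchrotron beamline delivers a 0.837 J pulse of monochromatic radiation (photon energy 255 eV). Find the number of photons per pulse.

2.05e16 photons

Per-photon energy: E = 4.086e-17 J (from energy = 255 eV).
N = E_total / E_photon = 0.837 J / 4.086e-17 J = 2.05e16.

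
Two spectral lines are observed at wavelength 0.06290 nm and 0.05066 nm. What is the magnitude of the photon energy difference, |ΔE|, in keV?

4.76 keV

Using E = hc/λ: E₁ = 3.1581 × 10^-15 J, E₂ = 3.9211 × 10^-15 J.
|ΔE| = |3.1581 × 10^-15 − 3.9211 × 10^-15| = 7.63 × 10^-16 J = 4.76 keV.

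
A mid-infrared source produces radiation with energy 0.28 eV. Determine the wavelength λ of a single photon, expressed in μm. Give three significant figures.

4.43 μm

First convert: E = 0.28 eV = 4.4861·10^-20 J.
For a photon λ = hc/E, so λ = 4.428·10^-6 m.
Converting to μm: λ = 4.428 μm ≈ 4.43 μm.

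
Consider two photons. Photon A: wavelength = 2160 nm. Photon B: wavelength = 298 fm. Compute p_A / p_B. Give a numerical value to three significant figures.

p_A = 3.068e-28 kg·m/s (from wavelength = 2160 nm, via p = h/λ).
p_B = 2.224e-21 kg·m/s (from wavelength = 298 fm, via p = h/λ).
Ratio = 3.068e-28 / 2.224e-21 = 1.38e-7.

1.38e-7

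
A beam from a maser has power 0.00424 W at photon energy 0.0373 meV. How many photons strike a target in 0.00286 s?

Total energy: E_total = P·t = 0.00424 × 0.00286 = 1.213 × 10^-5 J.
Per-photon energy: E = 5.976 × 10^-24 J.
N = E_total / E_photon = 2.03 × 10^18.

2.03 × 10^18 photons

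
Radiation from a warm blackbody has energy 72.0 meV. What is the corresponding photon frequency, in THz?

Convert to SI: E = 72.0 meV = 1.1536 × 10^-20 J.
Apply f = E/h: f = 1.741 × 10^13 Hz.
Converting to THz: f = 17.41 THz ≈ 17.4 THz.

17.4 THz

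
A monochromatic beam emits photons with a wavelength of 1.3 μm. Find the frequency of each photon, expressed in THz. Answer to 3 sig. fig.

231 THz

Take c = 2.99792458e8 m/s.
In SI units: λ = 1.3 μm = 1.3e-6 m.
For a photon f = c/λ, so f = 2.306e14 Hz.
Converting to THz: f = 230.6 THz ≈ 231 THz.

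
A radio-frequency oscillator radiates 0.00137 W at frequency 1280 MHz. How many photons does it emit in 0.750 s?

1.21e21 photons

Total energy: E_total = P·t = 0.00137 × 0.750 = 0.001027 J.
Per-photon energy: E = 8.481e-25 J.
N = E_total / E_photon = 1.21e21.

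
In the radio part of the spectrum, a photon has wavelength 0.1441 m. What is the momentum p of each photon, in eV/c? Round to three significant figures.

8.60 × 10^-6 eV/c

Use h = 6.62607015 × 10^-34 J·s, c = 2.99792458 × 10^8 m/s, 1 eV = 1.602176634 × 10^-19 J.
The photon relation is p = h/λ, giving p = 4.598 × 10^-33 kg·m/s.
Converting to eV/c: p = 8.604 × 10^-6 eV/c ≈ 8.60 × 10^-6 eV/c.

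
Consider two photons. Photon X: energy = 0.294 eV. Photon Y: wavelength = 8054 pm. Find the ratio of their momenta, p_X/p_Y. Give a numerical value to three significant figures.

p_X = 1.571e-28 kg·m/s (from energy = 0.294 eV, via p = E/c).
p_Y = 8.227e-26 kg·m/s (from wavelength = 8054 pm, via p = h/λ).
Ratio = 1.571e-28 / 8.227e-26 = 1.91e-3.

1.91e-3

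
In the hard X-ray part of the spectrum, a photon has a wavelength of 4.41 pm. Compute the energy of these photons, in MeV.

0.281 MeV

Take h = 6.62607015 × 10^-34 J·s, c = 2.99792458 × 10^8 m/s, 1 eV = 1.602176634 × 10^-19 J.
Convert to SI: λ = 4.41 pm = 4.41 × 10^-12 m.
For a photon E = hc/λ, so E = 4.504 × 10^-14 J.
Converting to MeV: E = 0.2811 MeV ≈ 0.281 MeV.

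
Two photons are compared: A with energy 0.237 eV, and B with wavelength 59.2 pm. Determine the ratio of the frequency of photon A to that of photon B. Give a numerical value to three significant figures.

1.13 × 10^-5

f_A = 5.731 × 10^13 Hz (from energy = 0.237 eV, via f = E/h).
f_B = 5.064 × 10^18 Hz (from wavelength = 59.2 pm, via f = c/λ).
Ratio = 5.731 × 10^13 / 5.064 × 10^18 = 1.13 × 10^-5.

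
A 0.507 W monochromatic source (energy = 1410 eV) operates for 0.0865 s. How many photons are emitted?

Total energy: E_total = P·t = 0.507 × 0.0865 = 0.04386 J.
Per-photon energy: E = 2.259 × 10^-16 J.
N = E_total / E_photon = 1.94 × 10^14.

1.94 × 10^14 photons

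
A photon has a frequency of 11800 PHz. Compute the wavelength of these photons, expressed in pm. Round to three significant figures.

25.4 pm

First convert: f = 11800 PHz = 1.18·10^19 Hz.
Since λ = c/f for a photon, λ = 2.541·10^-11 m.
Converting to pm: λ = 25.41 pm ≈ 25.4 pm.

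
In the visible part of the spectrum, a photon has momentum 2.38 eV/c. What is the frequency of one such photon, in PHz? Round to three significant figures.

0.575 PHz

Convert to SI: p = 2.38 eV/c = 1.2719e-27 kg·m/s.
Since f = pc/h for a photon, f = 5.755e14 Hz.
Converting to PHz: f = 0.5755 PHz ≈ 0.575 PHz.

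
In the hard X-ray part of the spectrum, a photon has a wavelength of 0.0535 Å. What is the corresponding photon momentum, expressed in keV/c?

232 keV/c

Take h = 6.62607015 × 10^-34 J·s, c = 2.99792458 × 10^8 m/s, 1 eV = 1.602176634 × 10^-19 J.
In SI units: λ = 0.0535 Å = 5.35 × 10^-12 m.
Apply p = h/λ: p = 1.239 × 10^-22 kg·m/s.
Converting to keV/c: p = 231.7 keV/c ≈ 232 keV/c.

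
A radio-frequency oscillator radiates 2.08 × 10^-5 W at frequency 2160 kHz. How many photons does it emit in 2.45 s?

3.56 × 10^22 photons

Total energy: E_total = P·t = 2.08 × 10^-5 × 2.45 = 5.096 × 10^-5 J.
Per-photon energy: E = 1.431 × 10^-27 J.
N = E_total / E_photon = 3.56 × 10^22.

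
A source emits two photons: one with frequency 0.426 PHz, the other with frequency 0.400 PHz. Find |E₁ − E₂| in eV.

Using E = hf: E₁ = 2.823e-19 J, E₂ = 2.650e-19 J.
|ΔE| = |2.823e-19 − 2.650e-19| = 1.72e-20 J = 0.108 eV.

0.108 eV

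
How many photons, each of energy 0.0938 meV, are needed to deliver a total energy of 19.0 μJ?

1.26e18 photons

Per-photon energy: E = 1.503e-23 J (from energy = 0.0938 meV).
N = E_total / E_photon = 1.90e-5 J / 1.503e-23 J = 1.26e18.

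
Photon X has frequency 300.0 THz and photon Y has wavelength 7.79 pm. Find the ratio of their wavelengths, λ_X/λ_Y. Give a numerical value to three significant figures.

1.28e5

λ_X = 9.993e-7 m (from frequency = 300.0 THz, via λ = c/f).
λ_Y = 7.790e-12 m (from wavelength = 7.79 pm, via λ given directly).
Ratio = 9.993e-7 / 7.790e-12 = 1.28e5.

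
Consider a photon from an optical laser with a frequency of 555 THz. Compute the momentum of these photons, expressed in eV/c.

First convert: f = 555 THz = 5.55 × 10^14 Hz.
For a photon p = hf/c, so p = 1.227 × 10^-27 kg·m/s.
Converting to eV/c: p = 2.295 eV/c ≈ 2.30 eV/c.

2.30 eV/c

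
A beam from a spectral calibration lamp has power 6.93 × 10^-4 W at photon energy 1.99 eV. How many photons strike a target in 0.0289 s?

Total energy: E_total = P·t = 6.93 × 10^-4 × 0.0289 = 2.003 × 10^-5 J.
Per-photon energy: E = 3.188 × 10^-19 J.
N = E_total / E_photon = 6.28 × 10^13.

6.28 × 10^13 photons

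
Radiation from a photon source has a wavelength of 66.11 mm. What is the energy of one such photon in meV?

(h = 6.62607015e-34 J·s, c = 2.99792458e8 m/s, 1 eV = 1.602176634e-19 J.)
First convert: λ = 66.11 mm = 0.06611 m.
For a photon E = hc/λ, so E = 3.005e-24 J.
Converting to meV: E = 0.01875 meV ≈ 0.0188 meV.

0.0188 meV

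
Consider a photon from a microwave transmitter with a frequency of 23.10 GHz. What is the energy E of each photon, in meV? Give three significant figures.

0.0955 meV

(h = 6.62607015e-34 J·s, 1 eV = 1.602176634e-19 J.)
In SI units: f = 23.10 GHz = 2.310e10 Hz.
Apply E = hf: E = 1.531e-23 J.
Converting to meV: E = 0.09553 meV ≈ 0.0955 meV.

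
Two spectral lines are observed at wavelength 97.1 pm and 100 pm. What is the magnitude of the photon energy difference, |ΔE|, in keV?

Using E = hc/λ: E₁ = 2.046 × 10^-15 J, E₂ = 1.986 × 10^-15 J.
|ΔE| = |2.046 × 10^-15 − 1.986 × 10^-15| = 5.93 × 10^-17 J = 0.370 keV.

0.370 keV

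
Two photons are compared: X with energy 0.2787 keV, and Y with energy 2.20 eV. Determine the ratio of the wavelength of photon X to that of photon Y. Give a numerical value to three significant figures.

7.89e-3

λ_X = 4.449e-9 m (from energy = 0.2787 keV, via λ = hc/E).
λ_Y = 5.636e-7 m (from energy = 2.20 eV, via λ = hc/E).
Ratio = 4.449e-9 / 5.636e-7 = 7.89e-3.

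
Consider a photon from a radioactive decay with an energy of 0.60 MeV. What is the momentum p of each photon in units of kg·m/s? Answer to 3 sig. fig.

3.21 × 10^-22 kg·m/s

Convert to SI: E = 0.60 MeV = 9.6131 × 10^-14 J.
For a photon p = E/c, so p = 3.207 × 10^-22 kg·m/s.
So p ≈ 3.21 × 10^-22 kg·m/s.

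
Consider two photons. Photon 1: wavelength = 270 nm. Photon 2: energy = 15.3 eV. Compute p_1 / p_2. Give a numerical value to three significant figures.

p_1 = 2.454e-27 kg·m/s (from wavelength = 270 nm, via p = h/λ).
p_2 = 8.177e-27 kg·m/s (from energy = 15.3 eV, via p = E/c).
Ratio = 2.454e-27 / 8.177e-27 = 0.300.

0.300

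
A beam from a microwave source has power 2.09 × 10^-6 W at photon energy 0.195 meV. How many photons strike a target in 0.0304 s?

Total energy: E_total = P·t = 2.09 × 10^-6 × 0.0304 = 6.354 × 10^-8 J.
Per-photon energy: E = 3.124 × 10^-23 J.
N = E_total / E_photon = 2.03 × 10^15.

2.03 × 10^15 photons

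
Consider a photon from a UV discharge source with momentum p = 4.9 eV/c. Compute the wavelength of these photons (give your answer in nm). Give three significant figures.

Take h = 6.62607015·10^-34 J·s, c = 2.99792458·10^8 m/s, 1 eV = 1.602176634·10^-19 J.
In SI units: p = 4.9 eV/c = 2.6187·10^-27 kg·m/s.
Since λ = h/p for a photon, λ = 2.530·10^-7 m.
Converting to nm: λ = 253.0 nm ≈ 253 nm.

253 nm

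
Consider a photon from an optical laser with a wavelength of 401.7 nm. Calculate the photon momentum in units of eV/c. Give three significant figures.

3.09 eV/c

Use h = 6.62607015e-34 J·s, c = 2.99792458e8 m/s, 1 eV = 1.602176634e-19 J.
Convert to SI: λ = 401.7 nm = 4.017e-7 m.
The photon relation is p = h/λ, giving p = 1.650e-27 kg·m/s.
Converting to eV/c: p = 3.086 eV/c ≈ 3.09 eV/c.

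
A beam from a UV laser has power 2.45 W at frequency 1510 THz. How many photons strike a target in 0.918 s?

Total energy: E_total = P·t = 2.45 × 0.918 = 2.249 J.
Per-photon energy: E = 1.001 × 10^-18 J.
N = E_total / E_photon = 2.25 × 10^18.

2.25 × 10^18 photons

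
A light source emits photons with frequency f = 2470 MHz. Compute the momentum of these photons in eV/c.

1.02e-5 eV/c

In SI units: f = 2470 MHz = 2.47e9 Hz.
Apply p = hf/c: p = 5.459e-33 kg·m/s.
Converting to eV/c: p = 1.022e-5 eV/c ≈ 1.02e-5 eV/c.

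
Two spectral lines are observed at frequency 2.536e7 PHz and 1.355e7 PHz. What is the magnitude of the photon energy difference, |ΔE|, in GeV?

Using E = hf: E₁ = 1.6804e-11 J, E₂ = 8.9783e-12 J.
|ΔE| = |1.6804e-11 − 8.9783e-12| = 7.83e-12 J = 0.0488 GeV.

0.0488 GeV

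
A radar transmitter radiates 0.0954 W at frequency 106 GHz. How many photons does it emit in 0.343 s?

4.66 × 10^20 photons

Total energy: E_total = P·t = 0.0954 × 0.343 = 0.03272 J.
Per-photon energy: E = 7.024 × 10^-23 J.
N = E_total / E_photon = 4.66 × 10^20.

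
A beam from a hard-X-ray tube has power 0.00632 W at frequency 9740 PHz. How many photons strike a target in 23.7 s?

2.32e13 photons

Total energy: E_total = P·t = 0.00632 × 23.7 = 0.1498 J.
Per-photon energy: E = 6.454e-15 J.
N = E_total / E_photon = 2.32e13.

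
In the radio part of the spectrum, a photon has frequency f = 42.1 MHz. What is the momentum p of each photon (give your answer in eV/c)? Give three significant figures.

1.74e-7 eV/c

Use h = 6.62607015e-34 J·s, c = 2.99792458e8 m/s, 1 eV = 1.602176634e-19 J.
In SI units: f = 42.1 MHz = 4.21e7 Hz.
Since p = hf/c for a photon, p = 9.305e-35 kg·m/s.
Converting to eV/c: p = 1.741e-7 eV/c ≈ 1.74e-7 eV/c.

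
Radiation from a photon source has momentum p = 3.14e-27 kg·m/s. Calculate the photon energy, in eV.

5.88 eV

The photon relation is E = pc, giving E = 9.413e-19 J.
Converting to eV: E = 5.875 eV ≈ 5.88 eV.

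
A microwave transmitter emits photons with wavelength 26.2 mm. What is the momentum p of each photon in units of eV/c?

4.73 × 10^-5 eV/c

(h = 6.62607015 × 10^-34 J·s, c = 2.99792458 × 10^8 m/s, 1 eV = 1.602176634 × 10^-19 J.)
In SI units: λ = 26.2 mm = 0.0262 m.
For a photon p = h/λ, so p = 2.529 × 10^-32 kg·m/s.
Converting to eV/c: p = 4.732 × 10^-5 eV/c ≈ 4.73 × 10^-5 eV/c.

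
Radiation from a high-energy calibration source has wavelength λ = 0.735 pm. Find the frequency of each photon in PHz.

Use c = 2.99792458e8 m/s.
First convert: λ = 0.735 pm = 7.35e-13 m.
The photon relation is f = c/λ, giving f = 4.079e20 Hz.
Converting to PHz: f = 407900 PHz ≈ 4.08e5 PHz.

4.08e5 PHz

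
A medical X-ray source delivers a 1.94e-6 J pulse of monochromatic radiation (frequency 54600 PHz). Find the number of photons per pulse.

Per-photon energy: E = 3.618e-14 J (from frequency = 54600 PHz).
N = E_total / E_photon = 1.94e-6 J / 3.618e-14 J = 5.36e7.

5.36e7 photons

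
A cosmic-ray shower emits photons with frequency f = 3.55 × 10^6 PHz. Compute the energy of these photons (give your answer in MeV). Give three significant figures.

In SI units: f = 3.55 × 10^6 PHz = 3.55 × 10^21 Hz.
Apply E = hf: E = 2.352 × 10^-12 J.
Converting to MeV: E = 14.68 MeV ≈ 14.7 MeV.

14.7 MeV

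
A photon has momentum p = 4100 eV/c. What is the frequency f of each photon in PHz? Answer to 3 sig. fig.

(h = 6.62607015e-34 J·s, c = 2.99792458e8 m/s, 1 eV = 1.602176634e-19 J.)
In SI units: p = 4100 eV/c = 2.1912e-24 kg·m/s.
For a photon f = pc/h, so f = 9.914e17 Hz.
Converting to PHz: f = 991.4 PHz ≈ 991 PHz.

991 PHz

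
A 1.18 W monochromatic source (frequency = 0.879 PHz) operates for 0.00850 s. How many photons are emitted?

Total energy: E_total = P·t = 1.18 × 0.00850 = 0.01003 J.
Per-photon energy: E = 5.824·10^-19 J.
N = E_total / E_photon = 1.72·10^16.

1.72·10^16 photons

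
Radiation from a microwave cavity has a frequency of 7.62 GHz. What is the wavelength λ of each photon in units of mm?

Take c = 2.99792458·10^8 m/s.
Convert to SI: f = 7.62 GHz = 7.62·10^9 Hz.
The photon relation is λ = c/f, giving λ = 0.03934 m.
Converting to mm: λ = 39.34 mm ≈ 39.3 mm.

39.3 mm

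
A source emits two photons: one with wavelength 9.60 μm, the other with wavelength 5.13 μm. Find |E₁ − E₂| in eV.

0.113 eV

Using E = hc/λ: E₁ = 2.069e-20 J, E₂ = 3.872e-20 J.
|ΔE| = |2.069e-20 − 3.872e-20| = 1.80e-20 J = 0.113 eV.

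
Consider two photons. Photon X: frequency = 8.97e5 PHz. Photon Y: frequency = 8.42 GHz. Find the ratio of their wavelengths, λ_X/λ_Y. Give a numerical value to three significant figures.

λ_X = 3.342e-13 m (from frequency = 8.97e5 PHz, via λ = c/f).
λ_Y = 0.03560 m (from frequency = 8.42 GHz, via λ = c/f).
Ratio = 3.342e-13 / 0.03560 = 9.39e-12.

9.39e-12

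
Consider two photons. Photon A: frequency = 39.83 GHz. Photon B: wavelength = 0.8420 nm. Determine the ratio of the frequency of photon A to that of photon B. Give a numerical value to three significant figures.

f_A = 3.983e10 Hz (from frequency = 39.83 GHz, via f given directly).
f_B = 3.560e17 Hz (from wavelength = 0.8420 nm, via f = c/λ).
Ratio = 3.983e10 / 3.560e17 = 1.12e-7.

1.12e-7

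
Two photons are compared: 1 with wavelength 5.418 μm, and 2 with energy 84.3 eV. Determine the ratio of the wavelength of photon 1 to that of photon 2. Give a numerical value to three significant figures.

λ_1 = 5.418 × 10^-6 m (from wavelength = 5.418 μm, via λ given directly).
λ_2 = 1.471 × 10^-8 m (from energy = 84.3 eV, via λ = hc/E).
Ratio = 5.418 × 10^-6 / 1.471 × 10^-8 = 368.

368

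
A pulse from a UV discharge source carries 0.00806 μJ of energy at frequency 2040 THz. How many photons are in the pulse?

Per-photon energy: E = 1.352 × 10^-18 J (from frequency = 2040 THz).
N = E_total / E_photon = 8.06 × 10^-9 J / 1.352 × 10^-18 J = 5.96 × 10^9.

5.96 × 10^9 photons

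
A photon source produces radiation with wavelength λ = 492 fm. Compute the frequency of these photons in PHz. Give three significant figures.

6.09·10^5 PHz

In SI units: λ = 492 fm = 4.92·10^-13 m.
The photon relation is f = c/λ, giving f = 6.093·10^20 Hz.
Converting to PHz: f = 609300 PHz ≈ 6.09·10^5 PHz.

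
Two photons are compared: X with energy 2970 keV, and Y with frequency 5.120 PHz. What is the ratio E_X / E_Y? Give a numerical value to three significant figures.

E_X = 4.758e-13 J (from energy = 2970 keV, via E given directly).
E_Y = 3.393e-18 J (from frequency = 5.120 PHz, via E = hf).
Ratio = 4.758e-13 / 3.393e-18 = 1.40e5.

1.40e5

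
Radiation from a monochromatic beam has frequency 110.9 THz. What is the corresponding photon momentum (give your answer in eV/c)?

0.459 eV/c

Take h = 6.62607015 × 10^-34 J·s, c = 2.99792458 × 10^8 m/s, 1 eV = 1.602176634 × 10^-19 J.
In SI units: f = 110.9 THz = 1.109 × 10^14 Hz.
The photon relation is p = hf/c, giving p = 2.451 × 10^-28 kg·m/s.
Converting to eV/c: p = 0.4586 eV/c ≈ 0.459 eV/c.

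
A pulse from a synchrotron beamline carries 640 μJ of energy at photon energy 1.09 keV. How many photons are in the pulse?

Per-photon energy: E = 1.746 × 10^-16 J (from energy = 1.09 keV).
N = E_total / E_photon = 6.40 × 10^-4 J / 1.746 × 10^-16 J = 3.66 × 10^12.

3.66 × 10^12 photons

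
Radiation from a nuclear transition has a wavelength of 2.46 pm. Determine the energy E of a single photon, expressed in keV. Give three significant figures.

In SI units: λ = 2.46 pm = 2.46e-12 m.
Since E = hc/λ for a photon, E = 8.075e-14 J.
Converting to keV: E = 504.0 keV ≈ 504 keV.

504 keV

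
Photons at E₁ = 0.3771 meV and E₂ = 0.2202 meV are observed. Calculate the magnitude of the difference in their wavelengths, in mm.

Using λ = hc/E: λ₁ = 0.0032878 m, λ₂ = 0.0056305 m.
|Δλ| = |0.0032878 − 0.0056305| = 0.00234 m = 2.34 mm.

2.34 mm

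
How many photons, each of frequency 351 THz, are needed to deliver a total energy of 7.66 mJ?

3.29 × 10^16 photons

Per-photon energy: E = 2.326 × 10^-19 J (from frequency = 351 THz).
N = E_total / E_photon = 0.00766 J / 2.326 × 10^-19 J = 3.29 × 10^16.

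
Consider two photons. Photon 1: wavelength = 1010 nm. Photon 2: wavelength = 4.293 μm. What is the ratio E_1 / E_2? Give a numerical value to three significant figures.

4.25

E_1 = 1.967 × 10^-19 J (from wavelength = 1010 nm, via E = hc/λ).
E_2 = 4.627 × 10^-20 J (from wavelength = 4.293 μm, via E = hc/λ).
Ratio = 1.967 × 10^-19 / 4.627 × 10^-20 = 4.25.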